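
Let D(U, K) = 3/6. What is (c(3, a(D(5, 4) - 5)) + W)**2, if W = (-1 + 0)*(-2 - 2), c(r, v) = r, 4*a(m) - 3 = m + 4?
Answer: 49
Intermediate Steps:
D(U, K) = 1/2 (D(U, K) = 3*(1/6) = 1/2)
a(m) = 7/4 + m/4 (a(m) = 3/4 + (m + 4)/4 = 3/4 + (4 + m)/4 = 3/4 + (1 + m/4) = 7/4 + m/4)
W = 4 (W = -1*(-4) = 4)
(c(3, a(D(5, 4) - 5)) + W)**2 = (3 + 4)**2 = 7**2 = 49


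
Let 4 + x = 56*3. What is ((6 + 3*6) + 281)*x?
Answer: 50020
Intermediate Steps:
x = 164 (x = -4 + 56*3 = -4 + 168 = 164)
((6 + 3*6) + 281)*x = ((6 + 3*6) + 281)*164 = ((6 + 18) + 281)*164 = (24 + 281)*164 = 305*164 = 50020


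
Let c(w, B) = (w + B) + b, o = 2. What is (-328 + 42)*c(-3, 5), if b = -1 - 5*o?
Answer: 2574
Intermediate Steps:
b = -11 (b = -1 - 5*2 = -1 - 10 = -11)
c(w, B) = -11 + B + w (c(w, B) = (w + B) - 11 = (B + w) - 11 = -11 + B + w)
(-328 + 42)*c(-3, 5) = (-328 + 42)*(-11 + 5 - 3) = -286*(-9) = 2574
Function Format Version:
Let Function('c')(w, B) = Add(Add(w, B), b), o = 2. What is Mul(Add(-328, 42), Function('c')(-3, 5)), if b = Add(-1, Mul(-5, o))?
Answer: 2574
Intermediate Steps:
b = -11 (b = Add(-1, Mul(-5, 2)) = Add(-1, -10) = -11)
Function('c')(w, B) = Add(-11, B, w) (Function('c')(w, B) = Add(Add(w, B), -11) = Add(Add(B, w), -11) = Add(-11, B, w))
Mul(Add(-328, 42), Function('c')(-3, 5)) = Mul(Add(-328, 42), Add(-11, 5, -3)) = Mul(-286, -9) = 2574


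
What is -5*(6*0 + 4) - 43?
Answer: -63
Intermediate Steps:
-5*(6*0 + 4) - 43 = -5*(0 + 4) - 43 = -5*4 - 43 = -20 - 43 = -63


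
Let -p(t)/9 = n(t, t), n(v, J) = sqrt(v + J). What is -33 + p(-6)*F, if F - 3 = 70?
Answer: -33 - 1314*I*sqrt(3) ≈ -33.0 - 2275.9*I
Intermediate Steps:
n(v, J) = sqrt(J + v)
p(t) = -9*sqrt(2)*sqrt(t) (p(t) = -9*sqrt(t + t) = -9*sqrt(2)*sqrt(t))
F = 73 (F = 3 + 70 = 73)
-33 + p(-6)*F = -33 - 9*sqrt(2)*sqrt(-6)*73 = -33 - 9*sqrt(2)*I*sqrt(6)*73 = -33 - 18*I*sqrt(3)*73 = -33 - 1314*I*sqrt(3)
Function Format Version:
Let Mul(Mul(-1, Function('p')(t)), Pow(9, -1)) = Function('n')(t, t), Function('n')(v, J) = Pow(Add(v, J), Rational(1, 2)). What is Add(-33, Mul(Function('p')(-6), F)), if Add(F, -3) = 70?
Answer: Add(-33, Mul(-1314, I, Pow(3, Rational(1, 2)))) ≈ Add(-33.000, Mul(-2275.9, I))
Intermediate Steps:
Function('n')(v, J) = Pow(Add(J, v), Rational(1, 2))
Function('p')(t) = Mul(-9, Pow(2, Rational(1, 2)), Pow(t, Rational(1, 2))) (Function('p')(t) = Mul(-9, Pow(Add(t, t), Rational(1, 2))) = Mul(-9, Pow(Mul(2, t), Rational(1, 2))) = Mul(-9, Mul(Pow(2, Rational(1, 2)), Pow(t, Rational(1, 2)))) = Mul(-9, Pow(2, Rational(1, 2)), Pow(t, Rational(1, 2))))
F = 73 (F = Add(3, 70) = 73)
Add(-33, Mul(Function('p')(-6), F)) = Add(-33, Mul(Mul(-9, Pow(2, Rational(1, 2)), Pow(-6, Rational(1, 2))), 73)) = Add(-33, Mul(Mul(-9, Pow(2, Rational(1, 2)), Mul(I, Pow(6, Rational(1, 2)))), 73)) = Add(-33, Mul(Mul(-18, I, Pow(3, Rational(1, 2))), 73)) = Add(-33, Mul(-1314, I, Pow(3, Rational(1, 2))))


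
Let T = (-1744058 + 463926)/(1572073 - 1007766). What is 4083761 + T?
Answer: 2304493638495/564307 ≈ 4.0838e+6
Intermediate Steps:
T = -1280132/564307 ≈ -2.2685
4083761 + T = 4083761 - 1280132/564307 = 2304493638495/564307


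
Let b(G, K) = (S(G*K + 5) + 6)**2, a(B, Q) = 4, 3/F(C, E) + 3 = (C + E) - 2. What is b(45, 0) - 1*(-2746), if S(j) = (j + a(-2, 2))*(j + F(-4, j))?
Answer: 75265/16 ≈ 4704.1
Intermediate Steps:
F(C, E) = 3/(-5 + C + E) (F(C, E) = 3/(-3 + ((C + E) - 2)) = 3/(-3 + (-2 + C + E)) = 3/(-5 + C + E))
S(j) = (4 + j)*(j + 3/(-9 + j)) (S(j) = (j + 4)*(j + 3/(-5 - 4 + j)) = (4 + j)*(j + 3/(-9 + j)))
b(G, K) = (6 + (27 + 3*G*K + (-4 + G*K)*(5 + G*K)*(9 + G*K))/(-4 + G*K))**2 (b(G, K) = ((12 + 3*(G*K + 5) + (G*K + 5)*(-9 + (G*K + 5))*(4 + (G*K + 5)))/(-9 + (G*K + 5)) + 6)**2 = ((12 + 3*(5 + G*K) + (5 + G*K)*(-9 + (5 + G*K))*(4 + (5 + G*K)))/(-9 + (5 + G*K)) + 6)**2 = ((12 + (15 + 3*G*K) + (5 + G*K)*(-4 + G*K)*(9 + G*K))/(-4 + G*K) + 6)**2 = ((12 + (15 + 3*G*K) + (-4 + G*K)*(5 + G*K)*(9 + G*K))/(-4 + G*K) + 6)**2 = ((27 + 3*G*K + (-4 + G*K)*(5 + G*K)*(9 + G*K))/(-4 + G*K) + 6)**2 = (6 + (27 + 3*G*K + (-4 + G*K)*(5 + G*K)*(9 + G*K))/(-4 + G*K))**2)
b(45, 0) - 1*(-2746) = (27 + (-4 + 45*0)*(26 + (5 + 45*0)**2 + 4*45*0) + 3*45*0)**2/(-4 + 45*0)**2 - 1*(-2746) = (27 + (-4 + 0)*(26 + (5 + 0)**2 + 0) + 0)**2/(-4 + 0)**2 + 2746 = (27 - 4*(26 + 5**2 + 0) + 0)**2/(-4)**2 + 2746 = (27 - 4*(26 + 25 + 0) + 0)**2/16 + 2746 = (27 - 4*51 + 0)**2/16 + 2746 = (27 - 204 + 0)**2/16 + 2746 = (1/16)*(-177)**2 + 2746 = (1/16)*31329 + 2746 = 31329/16 + 2746 = 75265/16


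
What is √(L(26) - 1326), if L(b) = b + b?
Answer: 7*I*√26 ≈ 35.693*I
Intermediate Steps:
L(b) = 2*b
√(L(26) - 1326) = √(2*26 - 1326) = √(52 - 1326) = √(-1274) = 7*I*√26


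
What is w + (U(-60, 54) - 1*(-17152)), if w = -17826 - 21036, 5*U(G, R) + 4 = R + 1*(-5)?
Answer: -21701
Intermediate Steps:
U(G, R) = -9/5 + R/5 (U(G, R) = -⅘ + (R + 1*(-5))/5 = -⅘ + (R - 5)/5 = -⅘ + (-5 + R)/5 = -⅘ + (-1 + R/5) = -9/5 + R/5)
w = -38862
w + (U(-60, 54) - 1*(-17152)) = -38862 + ((-9/5 + (⅕)*54) - 1*(-17152)) = -38862 + ((-9/5 + 54/5) + 17152) = -38862 + (9 + 17152) = -38862 + 17161 = -21701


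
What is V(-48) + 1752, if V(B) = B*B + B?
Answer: 4008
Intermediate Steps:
V(B) = B + B² (V(B) = B² + B = B + B²)
V(-48) + 1752 = -48*(1 - 48) + 1752 = -48*(-47) + 1752 = 2256 + 1752 = 4008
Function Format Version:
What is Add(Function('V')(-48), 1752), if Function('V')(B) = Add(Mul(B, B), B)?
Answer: 4008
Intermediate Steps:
Function('V')(B) = Add(B, Pow(B, 2)) (Function('V')(B) = Add(Pow(B, 2), B) = Add(B, Pow(B, 2)))
Add(Function('V')(-48), 1752) = Add(Mul(-48, Add(1, -48)), 1752) = Add(Mul(-48, -47), 1752) = Add(2256, 1752) = 4008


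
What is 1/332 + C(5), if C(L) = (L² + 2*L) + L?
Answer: 13281/332 ≈ 40.003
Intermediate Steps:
C(L) = L² + 3*L
1/332 + C(5) = 1/332 + 5*(3 + 5) = 1/332 + 5*8 = 1/332 + 40 = 13281/332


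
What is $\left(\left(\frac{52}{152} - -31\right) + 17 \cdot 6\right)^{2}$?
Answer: $\frac{25674489}{1444} \approx 17780.0$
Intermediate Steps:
$\left(\left(\frac{52}{152} - -31\right) + 17 \cdot 6\right)^{2} = \left(\left(52 \cdot \frac{1}{152} + 31\right) + 102\right)^{2} = \left(\left(\frac{13}{38} + 31\right) + 102\right)^{2} = \left(\frac{1191}{38} + 102\right)^{2} = \left(\frac{5067}{38}\right)^{2} = \frac{25674489}{1444}$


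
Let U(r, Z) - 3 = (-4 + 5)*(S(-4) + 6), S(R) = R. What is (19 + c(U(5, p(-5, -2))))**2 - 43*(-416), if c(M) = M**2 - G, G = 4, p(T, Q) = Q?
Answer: 19488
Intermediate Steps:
U(r, Z) = 5 (U(r, Z) = 3 + (-4 + 5)*(-4 + 6) = 3 + 1*2 = 3 + 2 = 5)
c(M) = -4 + M**2 (c(M) = M**2 - 1*4 = M**2 - 4 = -4 + M**2)
(19 + c(U(5, p(-5, -2))))**2 - 43*(-416) = (19 + (-4 + 5**2))**2 - 43*(-416) = (19 + (-4 + 25))**2 - 1*(-17888) = (19 + 21)**2 + 17888 = 40**2 + 17888 = 1600 + 17888 = 19488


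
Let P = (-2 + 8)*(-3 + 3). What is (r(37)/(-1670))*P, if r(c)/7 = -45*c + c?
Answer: 0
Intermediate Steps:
r(c) = -308*c (r(c) = 7*(-45*c + c) = 7*(-44*c) = -308*c)
P = 0 (P = 6*0 = 0)
(r(37)/(-1670))*P = (-308*37/(-1670))*0 = -11396*(-1/1670)*0 = (5698/835)*0 = 0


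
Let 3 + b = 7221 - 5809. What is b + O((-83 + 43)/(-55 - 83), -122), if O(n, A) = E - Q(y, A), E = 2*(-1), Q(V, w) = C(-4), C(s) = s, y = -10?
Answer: 1411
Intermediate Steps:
Q(V, w) = -4
b = 1409 (b = -3 + (7221 - 5809) = -3 + 1412 = 1409)
E = -2
O(n, A) = 2 (O(n, A) = -2 - 1*(-4) = -2 + 4 = 2)
b + O((-83 + 43)/(-55 - 83), -122) = 1409 + 2 = 1411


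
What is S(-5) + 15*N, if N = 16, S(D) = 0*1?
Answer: 240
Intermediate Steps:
S(D) = 0
S(-5) + 15*N = 0 + 15*16 = 0 + 240 = 240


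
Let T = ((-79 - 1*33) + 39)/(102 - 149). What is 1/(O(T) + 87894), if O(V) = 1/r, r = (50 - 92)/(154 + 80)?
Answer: 7/615219 ≈ 1.1378e-5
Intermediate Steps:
T = 73/47 (T = ((-79 - 33) + 39)/(-47) = (-112 + 39)*(-1/47) = -73*(-1/47) = 73/47 ≈ 1.5532)
r = -7/39 (r = -42/234 = -42*1/234 = -7/39 ≈ -0.17949)
O(V) = -39/7 (O(V) = 1/(-7/39) = -39/7)
1/(O(T) + 87894) = 1/(-39/7 + 87894) = 1/(615219/7) = 7/615219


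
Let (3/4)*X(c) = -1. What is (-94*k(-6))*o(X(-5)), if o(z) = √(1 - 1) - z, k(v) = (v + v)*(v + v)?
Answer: -18048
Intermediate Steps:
k(v) = 4*v² (k(v) = (2*v)*(2*v) = 4*v²)
X(c) = -4/3 (X(c) = (4/3)*(-1) = -4/3)
o(z) = -z (o(z) = √0 - z = 0 - z = -z)
(-94*k(-6))*o(X(-5)) = (-376*(-6)²)*(-1*(-4/3)) = -376*36*(4/3) = -94*144*(4/3) = -13536*4/3 = -18048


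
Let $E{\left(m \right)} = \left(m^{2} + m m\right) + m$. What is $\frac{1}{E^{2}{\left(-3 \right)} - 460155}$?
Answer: $- \frac{1}{459930} \approx -2.1742 \cdot 10^{-6}$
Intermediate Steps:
$E{\left(m \right)} = m + 2 m^{2}$ ($E{\left(m \right)} = \left(m^{2} + m^{2}\right) + m = 2 m^{2} + m = m + 2 m^{2}$)
$\frac{1}{E^{2}{\left(-3 \right)} - 460155} = \frac{1}{\left(- 3 \left(1 + 2 \left(-3\right)\right)\right)^{2} - 460155} = \frac{1}{\left(- 3 \left(1 - 6\right)\right)^{2} - 460155} = \frac{1}{\left(\left(-3\right) \left(-5\right)\right)^{2} - 460155} = \frac{1}{15^{2} - 460155} = \frac{1}{225 - 460155} = \frac{1}{-459930} = - \frac{1}{459930}$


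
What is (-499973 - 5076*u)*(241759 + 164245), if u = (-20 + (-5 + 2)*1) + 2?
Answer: -159712635508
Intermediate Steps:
u = -21 (u = (-20 - 3*1) + 2 = (-20 - 3) + 2 = -23 + 2 = -21)
(-499973 - 5076*u)*(241759 + 164245) = (-499973 - 5076*(-21))*(241759 + 164245) = (-499973 + 106596)*406004 = -393377*406004 = -159712635508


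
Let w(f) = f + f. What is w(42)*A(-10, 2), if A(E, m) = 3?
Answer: 252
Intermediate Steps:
w(f) = 2*f
w(42)*A(-10, 2) = (2*42)*3 = 84*3 = 252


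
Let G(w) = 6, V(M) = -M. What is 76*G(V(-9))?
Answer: 456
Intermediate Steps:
76*G(V(-9)) = 76*6 = 456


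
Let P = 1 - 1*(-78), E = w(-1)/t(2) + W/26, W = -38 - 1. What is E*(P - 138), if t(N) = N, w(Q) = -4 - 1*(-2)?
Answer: 295/2 ≈ 147.50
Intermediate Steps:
w(Q) = -2 (w(Q) = -4 + 2 = -2)
W = -39
E = -5/2 (E = -2/2 - 39/26 = -2*1/2 - 39*1/26 = -1 - 3/2 = -5/2 ≈ -2.5000)
P = 79 (P = 1 + 78 = 79)
E*(P - 138) = -5*(79 - 138)/2 = -5/2*(-59) = 295/2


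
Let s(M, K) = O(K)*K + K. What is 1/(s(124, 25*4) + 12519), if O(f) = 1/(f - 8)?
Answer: 23/290262 ≈ 7.9239e-5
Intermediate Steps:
O(f) = 1/(-8 + f)
s(M, K) = K + K/(-8 + K) (s(M, K) = K/(-8 + K) + K = K + K/(-8 + K))
1/(s(124, 25*4) + 12519) = 1/((25*4)*(-7 + 25*4)/(-8 + 25*4) + 12519) = 1/(100*(-7 + 100)/(-8 + 100) + 12519) = 1/(100*93/92 + 12519) = 1/(100*(1/92)*93 + 12519) = 1/(2325/23 + 12519) = 1/(290262/23) = 23/290262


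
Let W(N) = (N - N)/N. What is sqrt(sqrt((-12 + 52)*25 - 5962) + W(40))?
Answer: 4962**(1/4)*sqrt(I) ≈ 5.9347 + 5.9347*I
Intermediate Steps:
W(N) = 0 (W(N) = 0/N = 0)
sqrt(sqrt((-12 + 52)*25 - 5962) + W(40)) = sqrt(sqrt((-12 + 52)*25 - 5962) + 0) = sqrt(sqrt(40*25 - 5962) + 0) = sqrt(sqrt(1000 - 5962) + 0) = sqrt(sqrt(-4962) + 0) = sqrt(I*sqrt(4962) + 0) = sqrt(I*sqrt(4962)) = 4962**(1/4)*sqrt(I)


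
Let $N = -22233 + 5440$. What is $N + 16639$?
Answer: $-154$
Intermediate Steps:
$N = -16793$
$N + 16639 = -16793 + 16639 = -154$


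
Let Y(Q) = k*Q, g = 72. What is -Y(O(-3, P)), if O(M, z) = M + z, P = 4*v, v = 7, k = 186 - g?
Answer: -2850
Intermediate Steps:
k = 114 (k = 186 - 1*72 = 186 - 72 = 114)
P = 28 (P = 4*7 = 28)
Y(Q) = 114*Q
-Y(O(-3, P)) = -114*(-3 + 28) = -114*25 = -1*2850 = -2850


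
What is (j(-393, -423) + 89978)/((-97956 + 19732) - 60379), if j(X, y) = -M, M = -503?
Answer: -90481/138603 ≈ -0.65281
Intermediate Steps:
j(X, y) = 503 (j(X, y) = -1*(-503) = 503)
(j(-393, -423) + 89978)/((-97956 + 19732) - 60379) = (503 + 89978)/((-97956 + 19732) - 60379) = 90481/(-78224 - 60379) = 90481/(-138603) = 90481*(-1/138603) = -90481/138603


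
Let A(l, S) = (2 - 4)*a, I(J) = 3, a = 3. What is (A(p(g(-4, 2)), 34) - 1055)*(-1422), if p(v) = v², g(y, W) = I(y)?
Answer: 1508742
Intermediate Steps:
g(y, W) = 3
A(l, S) = -6 (A(l, S) = (2 - 4)*3 = -2*3 = -6)
(A(p(g(-4, 2)), 34) - 1055)*(-1422) = (-6 - 1055)*(-1422) = -1061*(-1422) = 1508742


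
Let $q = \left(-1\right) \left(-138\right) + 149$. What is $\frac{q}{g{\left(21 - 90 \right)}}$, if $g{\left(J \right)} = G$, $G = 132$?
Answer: $\frac{287}{132} \approx 2.1742$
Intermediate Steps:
$g{\left(J \right)} = 132$
$q = 287$ ($q = 138 + 149 = 287$)
$\frac{q}{g{\left(21 - 90 \right)}} = \frac{287}{132}$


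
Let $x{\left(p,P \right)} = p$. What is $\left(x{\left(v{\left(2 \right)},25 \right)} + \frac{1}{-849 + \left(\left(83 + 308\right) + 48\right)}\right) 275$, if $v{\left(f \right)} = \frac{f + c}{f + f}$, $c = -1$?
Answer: $\frac{11165}{164} \approx 68.079$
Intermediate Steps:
$v{\left(f \right)} = \frac{-1 + f}{2 f}$ ($v{\left(f \right)} = \frac{f - 1}{f + f} = \frac{-1 + f}{2 f}$)
$\left(x{\left(v{\left(2 \right)},25 \right)} + \frac{1}{-849 + \left(\left(83 + 308\right) + 48\right)}\right) 275 = \left(\frac{-1 + 2}{2 \cdot 2} + \frac{1}{-849 + \left(\left(83 + 308\right) + 48\right)}\right) 275 = \left(\frac{1}{2} \cdot \frac{1}{2} \cdot 1 + \frac{1}{-849 + \left(391 + 48\right)}\right) 275 = \left(\frac{1}{4} + \frac{1}{-849 + 439}\right) 275 = \left(\frac{1}{4} + \frac{1}{-410}\right) 275 = \left(\frac{1}{4} - \frac{1}{410}\right) 275 = \frac{203}{820} \cdot 275 = \frac{11165}{164}$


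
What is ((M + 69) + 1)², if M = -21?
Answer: 2401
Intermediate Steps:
((M + 69) + 1)² = ((-21 + 69) + 1)² = (48 + 1)² = 49² = 2401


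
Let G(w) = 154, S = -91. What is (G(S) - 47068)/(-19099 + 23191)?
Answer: -7819/682 ≈ -11.465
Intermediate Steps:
(G(S) - 47068)/(-19099 + 23191) = (154 - 47068)/(-19099 + 23191) = -46914/4092 = -46914*1/4092 = -7819/682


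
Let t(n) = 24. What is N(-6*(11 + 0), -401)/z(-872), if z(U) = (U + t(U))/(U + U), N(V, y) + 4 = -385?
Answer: -42401/53 ≈ -800.02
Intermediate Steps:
N(V, y) = -389 (N(V, y) = -4 - 385 = -389)
z(U) = (24 + U)/(2*U) (z(U) = (U + 24)/(U + U) = (24 + U)/((2*U)) = (24 + U)*(1/(2*U)) = (24 + U)/(2*U))
N(-6*(11 + 0), -401)/z(-872) = -389*(-1744/(24 - 872)) = -389/((½)*(-1/872)*(-848)) = -389/53/109 = -389*109/53 = -42401/53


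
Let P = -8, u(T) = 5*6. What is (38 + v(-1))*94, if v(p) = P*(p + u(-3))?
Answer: -18236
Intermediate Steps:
u(T) = 30
v(p) = -240 - 8*p (v(p) = -8*(p + 30) = -8*(30 + p) = -240 - 8*p)
(38 + v(-1))*94 = (38 + (-240 - 8*(-1)))*94 = (38 + (-240 + 8))*94 = (38 - 232)*94 = -194*94 = -18236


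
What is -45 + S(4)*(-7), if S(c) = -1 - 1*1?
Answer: -31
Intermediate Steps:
S(c) = -2 (S(c) = -1 - 1 = -2)
-45 + S(4)*(-7) = -45 - 2*(-7) = -45 + 14 = -31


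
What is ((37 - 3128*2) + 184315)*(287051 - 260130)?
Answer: 4794522416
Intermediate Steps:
((37 - 3128*2) + 184315)*(287051 - 260130) = ((37 - 136*46) + 184315)*26921 = ((37 - 6256) + 184315)*26921 = (-6219 + 184315)*26921 = 178096*26921 = 4794522416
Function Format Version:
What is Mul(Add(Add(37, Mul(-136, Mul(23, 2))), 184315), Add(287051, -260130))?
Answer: 4794522416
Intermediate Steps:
Mul(Add(Add(37, Mul(-136, Mul(23, 2))), 184315), Add(287051, -260130)) = Mul(Add(Add(37, Mul(-136, 46)), 184315), 26921) = Mul(Add(Add(37, -6256), 184315), 26921) = Mul(Add(-6219, 184315), 26921) = Mul(178096, 26921) = 4794522416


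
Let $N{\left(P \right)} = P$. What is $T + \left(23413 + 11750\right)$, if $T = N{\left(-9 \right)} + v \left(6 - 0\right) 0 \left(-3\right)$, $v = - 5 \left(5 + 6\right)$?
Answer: $35154$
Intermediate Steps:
$v = -55$ ($v = \left(-5\right) 11 = -55$)
$T = -9$ ($T = -9 - 55 \left(6 - 0\right) 0 \left(-3\right) = -9 - 55 \left(6 + 0\right) 0 \left(-3\right) = -9 - 55 \cdot 6 \cdot 0 \left(-3\right) = -9 - 55 \cdot 0 \left(-3\right) = -9 - 0 = -9 + 0 = -9$)
$T + \left(23413 + 11750\right) = -9 + \left(23413 + 11750\right) = -9 + 35163 = 35154$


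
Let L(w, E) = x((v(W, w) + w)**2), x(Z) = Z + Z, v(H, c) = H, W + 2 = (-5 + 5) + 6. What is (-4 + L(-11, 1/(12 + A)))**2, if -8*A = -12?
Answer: 8836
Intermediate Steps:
A = 3/2 (A = -1/8*(-12) = 3/2 ≈ 1.5000)
W = 4 (W = -2 + ((-5 + 5) + 6) = -2 + (0 + 6) = -2 + 6 = 4)
x(Z) = 2*Z
L(w, E) = 2*(4 + w)**2
(-4 + L(-11, 1/(12 + A)))**2 = (-4 + 2*(4 - 11)**2)**2 = (-4 + 2*(-7)**2)**2 = (-4 + 2*49)**2 = (-4 + 98)**2 = 94**2 = 8836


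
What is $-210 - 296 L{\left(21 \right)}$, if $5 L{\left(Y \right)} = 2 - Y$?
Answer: $\frac{4574}{5} \approx 914.8$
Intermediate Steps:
$L{\left(Y \right)} = \frac{2}{5} - \frac{Y}{5}$ ($L{\left(Y \right)} = \frac{2 - Y}{5} = \frac{2}{5} - \frac{Y}{5}$)
$-210 - 296 L{\left(21 \right)} = -210 - 296 \left(\frac{2}{5} - \frac{21}{5}\right) = -210 - - \frac{5624}{5} = -210 + \frac{5624}{5} = \frac{4574}{5}$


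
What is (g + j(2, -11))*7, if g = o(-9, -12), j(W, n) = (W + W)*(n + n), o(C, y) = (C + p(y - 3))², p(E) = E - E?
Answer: -49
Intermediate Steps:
p(E) = 0
o(C, y) = C² (o(C, y) = (C + 0)² = C²)
j(W, n) = 4*W*n (j(W, n) = (2*W)*(2*n) = 4*W*n)
g = 81 (g = (-9)² = 81)
(g + j(2, -11))*7 = (81 + 4*2*(-11))*7 = (81 - 88)*7 = -7*7 = -49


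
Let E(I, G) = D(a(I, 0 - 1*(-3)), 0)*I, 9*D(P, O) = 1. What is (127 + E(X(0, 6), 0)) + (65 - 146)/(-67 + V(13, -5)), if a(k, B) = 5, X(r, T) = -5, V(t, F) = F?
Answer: 9185/72 ≈ 127.57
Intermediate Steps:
D(P, O) = ⅑ (D(P, O) = (⅑)*1 = ⅑)
E(I, G) = I/9
(127 + E(X(0, 6), 0)) + (65 - 146)/(-67 + V(13, -5)) = (127 + (⅑)*(-5)) + (65 - 146)/(-67 - 5) = (127 - 5/9) - 81/(-72) = 1138/9 - 81*(-1/72) = 1138/9 + 9/8 = 9185/72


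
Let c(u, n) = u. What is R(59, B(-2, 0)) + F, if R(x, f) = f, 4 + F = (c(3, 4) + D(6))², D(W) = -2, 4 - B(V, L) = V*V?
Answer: -3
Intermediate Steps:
B(V, L) = 4 - V² (B(V, L) = 4 - V*V = 4 - V²)
F = -3 (F = -4 + (3 - 2)² = -4 + 1² = -4 + 1 = -3)
R(59, B(-2, 0)) + F = (4 - 1*(-2)²) - 3 = (4 - 1*4) - 3 = (4 - 4) - 3 = 0 - 3 = -3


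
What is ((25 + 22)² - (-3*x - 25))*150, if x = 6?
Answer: 337800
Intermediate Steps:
((25 + 22)² - (-3*x - 25))*150 = ((25 + 22)² - (-3*6 - 25))*150 = (47² - (-18 - 25))*150 = (2209 - 1*(-43))*150 = (2209 + 43)*150 = 2252*150 = 337800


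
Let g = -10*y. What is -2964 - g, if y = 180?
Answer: -1164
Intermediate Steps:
g = -1800 (g = -10*180 = -1800)
-2964 - g = -2964 - 1*(-1800) = -2964 + 1800 = -1164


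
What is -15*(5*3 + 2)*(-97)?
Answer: 24735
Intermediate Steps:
-15*(5*3 + 2)*(-97) = -15*(15 + 2)*(-97) = -15*17*(-97) = -255*(-97) = 24735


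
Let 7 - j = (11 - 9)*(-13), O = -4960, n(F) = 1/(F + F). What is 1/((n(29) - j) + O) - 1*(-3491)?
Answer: 1010969105/289593 ≈ 3491.0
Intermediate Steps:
n(F) = 1/(2*F)
j = 33 (j = 7 - (11 - 9)*(-13) = 7 - 2*(-13) = 7 - 1*(-26) = 7 + 26 = 33)
1/((n(29) - j) + O) - 1*(-3491) = 1/(((½)/29 - 1*33) - 4960) - 1*(-3491) = 1/(((½)*(1/29) - 33) - 4960) + 3491 = 1/((1/58 - 33) - 4960) + 3491 = 1/(-1913/58 - 4960) + 3491 = 1/(-289593/58) + 3491 = -58/289593 + 3491 = 1010969105/289593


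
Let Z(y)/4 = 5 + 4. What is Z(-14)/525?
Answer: 12/175 ≈ 0.068571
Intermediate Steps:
Z(y) = 36 (Z(y) = 4*(5 + 4) = 4*9 = 36)
Z(-14)/525 = 36/525 = 36*(1/525) = 12/175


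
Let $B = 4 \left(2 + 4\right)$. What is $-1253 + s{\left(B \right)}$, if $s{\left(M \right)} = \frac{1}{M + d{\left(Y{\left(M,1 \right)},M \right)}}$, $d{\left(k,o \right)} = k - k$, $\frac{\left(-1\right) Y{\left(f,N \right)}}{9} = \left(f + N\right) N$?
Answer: $- \frac{30071}{24} \approx -1253.0$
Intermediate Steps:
$Y{\left(f,N \right)} = - 9 N \left(N + f\right)$ ($Y{\left(f,N \right)} = - 9 \left(f + N\right) N = - 9 \left(N + f\right) N = - 9 N \left(N + f\right)$)
$d{\left(k,o \right)} = 0$
$B = 24$ ($B = 4 \cdot 6 = 24$)
$s{\left(M \right)} = \frac{1}{M}$ ($s{\left(M \right)} = \frac{1}{M + 0} = \frac{1}{M}$)
$-1253 + s{\left(B \right)} = -1253 + \frac{1}{24} = - \frac{30071}{24}$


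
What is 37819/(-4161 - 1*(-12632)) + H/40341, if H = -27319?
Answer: 76131590/20101683 ≈ 3.7873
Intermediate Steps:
37819/(-4161 - 1*(-12632)) + H/40341 = 37819/(-4161 - 1*(-12632)) - 27319/40341 = 37819/(-4161 + 12632) - 27319*1/40341 = 37819/8471 - 1607/2373 = 76131590/20101683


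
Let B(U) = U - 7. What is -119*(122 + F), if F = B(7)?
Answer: -14518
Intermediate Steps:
B(U) = -7 + U
F = 0 (F = -7 + 7 = 0)
-119*(122 + F) = -119*(122 + 0) = -119*122 = -14518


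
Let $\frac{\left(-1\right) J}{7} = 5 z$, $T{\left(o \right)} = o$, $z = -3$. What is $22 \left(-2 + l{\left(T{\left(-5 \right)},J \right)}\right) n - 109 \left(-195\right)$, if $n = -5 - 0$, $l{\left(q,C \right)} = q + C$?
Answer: $10475$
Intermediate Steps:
$J = 105$ ($J = - 7 \cdot 5 \left(-3\right) = \left(-7\right) \left(-15\right) = 105$)
$l{\left(q,C \right)} = C + q$
$n = -5$ ($n = -5 + 0 = -5$)
$22 \left(-2 + l{\left(T{\left(-5 \right)},J \right)}\right) n - 109 \left(-195\right) = 22 \left(-2 + \left(105 - 5\right)\right) \left(-5\right) - 109 \left(-195\right) = 22 \left(-2 + 100\right) \left(-5\right) - -21255 = 22 \cdot 98 \left(-5\right) + 21255 = 22 \left(-490\right) + 21255 = -10780 + 21255 = 10475$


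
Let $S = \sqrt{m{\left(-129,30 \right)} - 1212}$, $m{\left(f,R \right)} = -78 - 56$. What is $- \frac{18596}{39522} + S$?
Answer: $- \frac{9298}{19761} + i \sqrt{1346} \approx -0.47052 + 36.688 i$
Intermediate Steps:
$m{\left(f,R \right)} = -134$
$S = i \sqrt{1346}$ ($S = \sqrt{-134 - 1212} = \sqrt{-1346} = i \sqrt{1346} \approx 36.688 i$)
$- \frac{18596}{39522} + S = - \frac{18596}{39522} + i \sqrt{1346} = \left(-18596\right) \frac{1}{39522} + i \sqrt{1346} = - \frac{9298}{19761} + i \sqrt{1346}$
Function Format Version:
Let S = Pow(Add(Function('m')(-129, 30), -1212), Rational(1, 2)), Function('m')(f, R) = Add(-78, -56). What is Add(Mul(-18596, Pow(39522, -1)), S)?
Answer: Add(Rational(-9298, 19761), Mul(I, Pow(1346, Rational(1, 2)))) ≈ Add(-0.47052, Mul(36.688, I))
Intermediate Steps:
Function('m')(f, R) = -134
S = Mul(I, Pow(1346, Rational(1, 2))) (S = Pow(Add(-134, -1212), Rational(1, 2)) = Pow(-1346, Rational(1, 2)) = Mul(I, Pow(1346, Rational(1, 2))) ≈ Mul(36.688, I))
Add(Mul(-18596, Pow(39522, -1)), S) = Add(Mul(-18596, Pow(39522, -1)), Mul(I, Pow(1346, Rational(1, 2)))) = Add(Mul(-18596, Rational(1, 39522)), Mul(I, Pow(1346, Rational(1, 2)))) = Add(Rational(-9298, 19761), Mul(I, Pow(1346, Rational(1, 2))))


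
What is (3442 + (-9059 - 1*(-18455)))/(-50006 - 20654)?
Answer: -6419/35330 ≈ -0.18169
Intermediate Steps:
(3442 + (-9059 - 1*(-18455)))/(-50006 - 20654) = (3442 + (-9059 + 18455))/(-70660) = (3442 + 9396)*(-1/70660) = 12838*(-1/70660) = -6419/35330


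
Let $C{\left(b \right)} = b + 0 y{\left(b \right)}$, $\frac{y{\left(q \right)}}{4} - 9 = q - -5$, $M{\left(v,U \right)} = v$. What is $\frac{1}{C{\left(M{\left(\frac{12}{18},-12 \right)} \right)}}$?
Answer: $\frac{3}{2} \approx 1.5$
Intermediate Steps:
$y{\left(q \right)} = 56 + 4 q$ ($y{\left(q \right)} = 36 + 4 \left(q - -5\right) = 36 + 4 \left(q + 5\right) = 36 + 4 \left(5 + q\right) = 36 + \left(20 + 4 q\right) = 56 + 4 q$)
$C{\left(b \right)} = b$ ($C{\left(b \right)} = b + 0 \left(56 + 4 b\right) = b + 0 = b$)
$\frac{1}{C{\left(M{\left(\frac{12}{18},-12 \right)} \right)}} = \frac{1}{12 \cdot \frac{1}{18}} = \frac{1}{\frac{2}{3}} = \frac{3}{2}$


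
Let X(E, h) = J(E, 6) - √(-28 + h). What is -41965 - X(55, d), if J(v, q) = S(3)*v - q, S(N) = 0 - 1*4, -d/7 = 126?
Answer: -41739 + I*√910 ≈ -41739.0 + 30.166*I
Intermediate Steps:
d = -882 (d = -7*126 = -882)
S(N) = -4 (S(N) = 0 - 4 = -4)
J(v, q) = -q - 4*v (J(v, q) = -4*v - q = -q - 4*v)
X(E, h) = -6 - √(-28 + h) - 4*E (X(E, h) = (-1*6 - 4*E) - √(-28 + h) = (-6 - 4*E) - √(-28 + h) = -6 - √(-28 + h) - 4*E)
-41965 - X(55, d) = -41965 - (-6 - √(-28 - 882) - 4*55) = -41965 - (-6 - √(-910) - 220) = -41965 - (-6 - I*√910 - 220) = -41965 - (-226 - I*√910) = -41965 + (226 + I*√910) = -41739 + I*√910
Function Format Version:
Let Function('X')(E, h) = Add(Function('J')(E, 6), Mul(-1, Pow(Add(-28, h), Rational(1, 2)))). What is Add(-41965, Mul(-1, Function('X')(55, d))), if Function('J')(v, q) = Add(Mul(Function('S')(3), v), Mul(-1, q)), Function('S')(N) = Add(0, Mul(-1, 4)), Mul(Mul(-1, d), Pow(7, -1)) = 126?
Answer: Add(-41739, Mul(I, Pow(910, Rational(1, 2)))) ≈ Add(-41739., Mul(30.166, I))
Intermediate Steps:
d = -882 (d = Mul(-7, 126) = -882)
Function('S')(N) = -4 (Function('S')(N) = Add(0, -4) = -4)
Function('J')(v, q) = Add(Mul(-1, q), Mul(-4, v)) (Function('J')(v, q) = Add(Mul(-4, v), Mul(-1, q)) = Add(Mul(-1, q), Mul(-4, v)))
Function('X')(E, h) = Add(-6, Mul(-1, Pow(Add(-28, h), Rational(1, 2))), Mul(-4, E)) (Function('X')(E, h) = Add(Add(Mul(-1, 6), Mul(-4, E)), Mul(-1, Pow(Add(-28, h), Rational(1, 2)))) = Add(Add(-6, Mul(-4, E)), Mul(-1, Pow(Add(-28, h), Rational(1, 2)))) = Add(-6, Mul(-1, Pow(Add(-28, h), Rational(1, 2))), Mul(-4, E)))
Add(-41965, Mul(-1, Function('X')(55, d))) = Add(-41965, Mul(-1, Add(-6, Mul(-1, Pow(Add(-28, -882), Rational(1, 2))), Mul(-4, 55)))) = Add(-41965, Mul(-1, Add(-6, Mul(-1, Pow(-910, Rational(1, 2))), -220))) = Add(-41965, Mul(-1, Add(-6, Mul(-1, Mul(I, Pow(910, Rational(1, 2)))), -220))) = Add(-41965, Mul(-1, Add(-6, Mul(-1, I, Pow(910, Rational(1, 2))), -220))) = Add(-41965, Mul(-1, Add(-226, Mul(-1, I, Pow(910, Rational(1, 2)))))) = Add(-41965, Add(226, Mul(I, Pow(910, Rational(1, 2))))) = Add(-41739, Mul(I, Pow(910, Rational(1, 2))))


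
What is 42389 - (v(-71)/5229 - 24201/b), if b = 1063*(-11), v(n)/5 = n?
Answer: 2591655387119/61142697 ≈ 42387.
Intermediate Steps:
v(n) = 5*n
b = -11693
42389 - (v(-71)/5229 - 24201/b) = 42389 - ((5*(-71))/5229 - 24201/(-11693)) = 42389 - (-355*1/5229 - 24201*(-1/11693)) = 42389 - (-355/5229 + 24201/11693) = 42389 - 1*122396014/61142697 = 42389 - 122396014/61142697 = 2591655387119/61142697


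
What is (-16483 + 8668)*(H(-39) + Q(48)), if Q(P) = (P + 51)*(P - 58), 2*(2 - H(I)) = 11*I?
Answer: 12089805/2 ≈ 6.0449e+6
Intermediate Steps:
H(I) = 2 - 11*I/2
Q(P) = (-58 + P)*(51 + P) (Q(P) = (51 + P)*(-58 + P) = (-58 + P)*(51 + P))
(-16483 + 8668)*(H(-39) + Q(48)) = (-16483 + 8668)*((2 - 11/2*(-39)) + (-2958 + 48² - 7*48)) = -7815*((2 + 429/2) + (-2958 + 2304 - 336)) = -7815*(433/2 - 990) = -7815*(-1547/2) = 12089805/2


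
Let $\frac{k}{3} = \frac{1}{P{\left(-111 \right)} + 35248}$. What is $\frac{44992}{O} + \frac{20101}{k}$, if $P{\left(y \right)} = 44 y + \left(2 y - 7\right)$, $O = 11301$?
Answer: $\frac{2281836318037}{11301} \approx 2.0191 \cdot 10^{8}$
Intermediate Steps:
$P{\left(y \right)} = -7 + 46 y$ ($P{\left(y \right)} = 44 y + \left(-7 + 2 y\right) = -7 + 46 y$)
$k = \frac{1}{10045}$ ($k = \frac{3}{\left(-7 + 46 \left(-111\right)\right) + 35248} = \frac{3}{\left(-7 - 5106\right) + 35248} = \frac{3}{-5113 + 35248} = \frac{3}{30135} = 3 \cdot \frac{1}{30135} = \frac{1}{10045} \approx 9.9552 \cdot 10^{-5}$)
$\frac{44992}{O} + \frac{20101}{k} = \frac{44992}{11301} + 20101 \frac{1}{\frac{1}{10045}} = 44992 \cdot \frac{1}{11301} + 20101 \cdot 10045 = \frac{44992}{11301} + 201914545 = \frac{2281836318037}{11301}$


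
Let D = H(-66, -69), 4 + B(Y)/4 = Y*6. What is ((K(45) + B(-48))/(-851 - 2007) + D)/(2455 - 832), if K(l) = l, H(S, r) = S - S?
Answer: 1123/4638534 ≈ 0.00024210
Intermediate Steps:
H(S, r) = 0
B(Y) = -16 + 24*Y (B(Y) = -16 + 4*(Y*6) = -16 + 4*(6*Y) = -16 + 24*Y)
D = 0
((K(45) + B(-48))/(-851 - 2007) + D)/(2455 - 832) = ((45 + (-16 + 24*(-48)))/(-851 - 2007) + 0)/(2455 - 832) = ((45 + (-16 - 1152))/(-2858) + 0)/1623 = ((45 - 1168)*(-1/2858) + 0)*(1/1623) = (-1123*(-1/2858) + 0)*(1/1623) = (1123/2858 + 0)*(1/1623) = (1123/2858)*(1/1623) = 1123/4638534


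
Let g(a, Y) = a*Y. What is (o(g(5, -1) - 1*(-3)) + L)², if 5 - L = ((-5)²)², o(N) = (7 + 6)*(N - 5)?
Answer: 505521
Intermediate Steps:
g(a, Y) = Y*a
o(N) = -65 + 13*N (o(N) = 13*(-5 + N) = -65 + 13*N)
L = -620 (L = 5 - ((-5)²)² = 5 - 1*25² = 5 - 1*625 = 5 - 625 = -620)
(o(g(5, -1) - 1*(-3)) + L)² = ((-65 + 13*(-1*5 - 1*(-3))) - 620)² = ((-65 + 13*(-5 + 3)) - 620)² = ((-65 + 13*(-2)) - 620)² = ((-65 - 26) - 620)² = (-91 - 620)² = (-711)² = 505521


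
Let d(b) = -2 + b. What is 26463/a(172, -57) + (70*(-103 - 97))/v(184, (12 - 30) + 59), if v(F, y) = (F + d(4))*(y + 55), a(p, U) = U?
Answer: -9860861/21204 ≈ -465.05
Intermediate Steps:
v(F, y) = (2 + F)*(55 + y) (v(F, y) = (F + (-2 + 4))*(y + 55) = (F + 2)*(55 + y) = (2 + F)*(55 + y))
26463/a(172, -57) + (70*(-103 - 97))/v(184, (12 - 30) + 59) = 26463/(-57) + (70*(-103 - 97))/(110 + 2*((12 - 30) + 59) + 55*184 + 184*((12 - 30) + 59)) = 26463*(-1/57) + (70*(-200))/(110 + 2*(-18 + 59) + 10120 + 184*(-18 + 59)) = -8821/19 - 14000/(110 + 2*41 + 10120 + 184*41) = -8821/19 - 14000/(110 + 82 + 10120 + 7544) = -8821/19 - 14000/17856 = -8821/19 - 14000*1/17856 = -8821/19 - 875/1116 = -9860861/21204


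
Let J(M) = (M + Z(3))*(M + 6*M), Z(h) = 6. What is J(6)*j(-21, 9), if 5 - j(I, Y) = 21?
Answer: -8064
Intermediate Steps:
j(I, Y) = -16 (j(I, Y) = 5 - 1*21 = 5 - 21 = -16)
J(M) = 7*M*(6 + M) (J(M) = (M + 6)*(M + 6*M) = (6 + M)*(7*M) = 7*M*(6 + M))
J(6)*j(-21, 9) = (7*6*(6 + 6))*(-16) = (7*6*12)*(-16) = 504*(-16) = -8064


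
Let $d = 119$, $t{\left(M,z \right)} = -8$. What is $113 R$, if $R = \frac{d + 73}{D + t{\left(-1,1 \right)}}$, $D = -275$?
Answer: $- \frac{21696}{283} \approx -76.664$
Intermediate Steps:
$R = - \frac{192}{283}$ ($R = \frac{119 + 73}{-275 - 8} = \frac{192}{-283} = 192 \left(- \frac{1}{283}\right) = - \frac{192}{283} \approx -0.67844$)
$113 R = 113 \left(- \frac{192}{283}\right) = - \frac{21696}{283}$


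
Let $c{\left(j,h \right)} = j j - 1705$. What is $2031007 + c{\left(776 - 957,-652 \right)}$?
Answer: $2062063$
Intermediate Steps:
$c{\left(j,h \right)} = -1705 + j^{2}$ ($c{\left(j,h \right)} = j^{2} - 1705 = -1705 + j^{2}$)
$2031007 + c{\left(776 - 957,-652 \right)} = 2031007 - \left(1705 - \left(776 - 957\right)^{2}\right) = 2031007 - \left(1705 - \left(-181\right)^{2}\right) = 2031007 + \left(-1705 + 32761\right) = 2031007 + 31056 = 2062063$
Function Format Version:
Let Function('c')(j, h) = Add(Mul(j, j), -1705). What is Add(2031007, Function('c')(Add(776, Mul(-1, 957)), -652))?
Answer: 2062063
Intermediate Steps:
Function('c')(j, h) = Add(-1705, Pow(j, 2)) (Function('c')(j, h) = Add(Pow(j, 2), -1705) = Add(-1705, Pow(j, 2)))
Add(2031007, Function('c')(Add(776, Mul(-1, 957)), -652)) = Add(2031007, Add(-1705, Pow(Add(776, Mul(-1, 957)), 2))) = Add(2031007, Add(-1705, Pow(Add(776, -957), 2))) = Add(2031007, Add(-1705, Pow(-181, 2))) = Add(2031007, Add(-1705, 32761)) = Add(2031007, 31056) = 2062063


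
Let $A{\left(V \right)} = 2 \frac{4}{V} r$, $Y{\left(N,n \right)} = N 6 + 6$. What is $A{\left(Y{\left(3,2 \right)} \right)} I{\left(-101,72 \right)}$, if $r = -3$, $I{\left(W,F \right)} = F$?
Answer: $-72$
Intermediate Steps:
$Y{\left(N,n \right)} = 6 + 6 N$ ($Y{\left(N,n \right)} = 6 N + 6 = 6 + 6 N$)
$A{\left(V \right)} = - \frac{24}{V}$ ($A{\left(V \right)} = 2 \frac{4}{V} \left(-3\right) = \frac{8}{V} \left(-3\right) = - \frac{24}{V}$)
$A{\left(Y{\left(3,2 \right)} \right)} I{\left(-101,72 \right)} = - \frac{24}{6 + 6 \cdot 3} \cdot 72 = - \frac{24}{6 + 18} \cdot 72 = - \frac{24}{24} \cdot 72 = \left(-24\right) \frac{1}{24} \cdot 72 = \left(-1\right) 72 = -72$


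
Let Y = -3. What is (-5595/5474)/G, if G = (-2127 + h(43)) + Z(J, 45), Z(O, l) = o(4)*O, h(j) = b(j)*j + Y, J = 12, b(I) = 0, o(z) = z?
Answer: 1865/3798956 ≈ 0.00049092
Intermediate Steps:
h(j) = -3 (h(j) = 0*j - 3 = 0 - 3 = -3)
Z(O, l) = 4*O
G = -2082 (G = (-2127 - 3) + 4*12 = -2130 + 48 = -2082)
(-5595/5474)/G = -5595/5474/(-2082) = -5595*1/5474*(-1/2082) = -5595/5474*(-1/2082) = 1865/3798956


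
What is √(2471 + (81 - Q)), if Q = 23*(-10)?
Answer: √2782 ≈ 52.745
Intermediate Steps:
Q = -230
√(2471 + (81 - Q)) = √(2471 + (81 - 1*(-230))) = √(2471 + (81 + 230)) = √(2471 + 311) = √2782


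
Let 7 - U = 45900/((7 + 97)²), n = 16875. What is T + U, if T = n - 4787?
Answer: 32693405/2704 ≈ 12091.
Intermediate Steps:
U = 7453/2704 (U = 7 - 45900/((7 + 97)²) = 7 - 45900/(104²) = 7 - 45900/10816 = 7 - 1*11475/2704 = 7 - 11475/2704 = 7453/2704 ≈ 2.7563)
T = 12088 (T = 16875 - 4787 = 12088)
T + U = 12088 + 7453/2704 = 32693405/2704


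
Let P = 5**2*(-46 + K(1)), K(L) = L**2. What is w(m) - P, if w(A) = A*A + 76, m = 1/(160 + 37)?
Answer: 46609610/38809 ≈ 1201.0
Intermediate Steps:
m = 1/197 ≈ 0.0050761
w(A) = 76 + A**2 (w(A) = A**2 + 76 = 76 + A**2)
P = -1125 (P = 5**2*(-46 + 1**2) = 25*(-46 + 1) = 25*(-45) = -1125)
w(m) - P = (76 + (1/197)**2) - 1*(-1125) = (76 + 1/38809) + 1125 = 2949485/38809 + 1125 = 46609610/38809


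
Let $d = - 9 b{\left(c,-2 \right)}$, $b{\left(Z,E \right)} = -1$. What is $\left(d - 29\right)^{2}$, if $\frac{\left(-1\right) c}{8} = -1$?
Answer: $400$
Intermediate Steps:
$c = 8$ ($c = \left(-8\right) \left(-1\right) = 8$)
$d = 9$ ($d = \left(-9\right) \left(-1\right) = 9$)
$\left(d - 29\right)^{2} = \left(9 - 29\right)^{2} = \left(-20\right)^{2} = 400$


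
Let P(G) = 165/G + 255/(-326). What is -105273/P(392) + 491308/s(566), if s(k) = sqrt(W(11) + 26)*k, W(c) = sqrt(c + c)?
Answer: 249130504/855 + 245654/(283*sqrt(26 + sqrt(22))) ≈ 2.9154e+5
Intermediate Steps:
W(c) = sqrt(2)*sqrt(c) (W(c) = sqrt(2*c) = sqrt(2)*sqrt(c))
P(G) = -255/326 + 165/G (P(G) = 165/G + 255*(-1/326) = 165/G - 255/326 = -255/326 + 165/G)
s(k) = k*sqrt(26 + sqrt(22)) (s(k) = sqrt(sqrt(2)*sqrt(11) + 26)*k = sqrt(sqrt(22) + 26)*k = sqrt(26 + sqrt(22))*k = k*sqrt(26 + sqrt(22)))
-105273/P(392) + 491308/s(566) = -105273/(-255/326 + 165/392) + 491308/((566*sqrt(26 + sqrt(22)))) = -105273/(-255/326 + 165*(1/392)) + 491308*(1/(566*sqrt(26 + sqrt(22)))) = -105273/(-255/326 + 165/392) + 245654/(283*sqrt(26 + sqrt(22))) = -105273/(-23085/63896) + 245654/(283*sqrt(26 + sqrt(22))) = -105273*(-63896/23085) + 245654/(283*sqrt(26 + sqrt(22))) = 249130504/855 + 245654/(283*sqrt(26 + sqrt(22)))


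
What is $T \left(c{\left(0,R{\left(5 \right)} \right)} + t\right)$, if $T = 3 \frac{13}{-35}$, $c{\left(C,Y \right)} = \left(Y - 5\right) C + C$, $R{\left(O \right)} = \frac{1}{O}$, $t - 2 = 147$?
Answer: $- \frac{5811}{35} \approx -166.03$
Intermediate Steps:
$t = 149$ ($t = 2 + 147 = 149$)
$c{\left(C,Y \right)} = C + C \left(-5 + Y\right)$ ($c{\left(C,Y \right)} = \left(-5 + Y\right) C + C = C \left(-5 + Y\right) + C = C + C \left(-5 + Y\right)$)
$T = - \frac{39}{35}$ ($T = 3 \cdot 13 \left(- \frac{1}{35}\right) = 3 \left(- \frac{13}{35}\right) = - \frac{39}{35} \approx -1.1143$)
$T \left(c{\left(0,R{\left(5 \right)} \right)} + t\right) = - \frac{39 \left(0 \left(-4 + \frac{1}{5}\right) + 149\right)}{35} = - \frac{39 \left(0 \left(- \frac{19}{5}\right) + 149\right)}{35} = - \frac{39 \left(0 + 149\right)}{35} = \left(- \frac{39}{35}\right) 149 = - \frac{5811}{35}$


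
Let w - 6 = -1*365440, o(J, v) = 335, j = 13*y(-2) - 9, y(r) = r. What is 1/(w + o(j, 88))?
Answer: -1/365099 ≈ -2.7390e-6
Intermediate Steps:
j = -35 (j = 13*(-2) - 9 = -26 - 9 = -35)
w = -365434 (w = 6 - 1*365440 = 6 - 365440 = -365434)
1/(w + o(j, 88)) = 1/(-365434 + 335) = 1/(-365099) = -1/365099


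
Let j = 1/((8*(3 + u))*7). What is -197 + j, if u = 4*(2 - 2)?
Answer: -33095/168 ≈ -196.99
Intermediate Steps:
u = 0 (u = 4*0 = 0)
j = 1/168 (j = 1/((8*(3 + 0))*7) = 1/((8*3)*7) = 1/(24*7) = 1/168 ≈ 0.0059524)
-197 + j = -197 + 1/168 = -33095/168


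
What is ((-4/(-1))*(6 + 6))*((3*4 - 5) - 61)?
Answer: -2592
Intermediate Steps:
((-4/(-1))*(6 + 6))*((3*4 - 5) - 61) = (-4*(-1)*12)*((12 - 5) - 61) = (4*12)*(7 - 61) = 48*(-54) = -2592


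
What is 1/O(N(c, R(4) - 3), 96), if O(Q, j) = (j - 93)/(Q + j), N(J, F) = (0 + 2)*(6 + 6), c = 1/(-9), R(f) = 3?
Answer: 40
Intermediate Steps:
c = -⅑ ≈ -0.11111
N(J, F) = 24 (N(J, F) = 2*12 = 24)
O(Q, j) = (-93 + j)/(Q + j)
1/O(N(c, R(4) - 3), 96) = 1/((-93 + 96)/(24 + 96)) = 1/(3/120) = 1/((1/120)*3) = 1/(1/40) = 40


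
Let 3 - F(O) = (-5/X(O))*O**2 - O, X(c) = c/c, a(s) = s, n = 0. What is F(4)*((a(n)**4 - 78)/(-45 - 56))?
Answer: 6786/101 ≈ 67.188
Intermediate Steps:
X(c) = 1
F(O) = 3 + O + 5*O**2 (F(O) = 3 - ((-5/1)*O**2 - O) = 3 - ((-5*1)*O**2 - O) = 3 - (-5*O**2 - O) = 3 - (-O - 5*O**2) = 3 + (O + 5*O**2) = 3 + O + 5*O**2)
F(4)*((a(n)**4 - 78)/(-45 - 56)) = (3 + 4 + 5*4**2)*((0**4 - 78)/(-45 - 56)) = (3 + 4 + 5*16)*((0 - 78)/(-101)) = (3 + 4 + 80)*(-78*(-1/101)) = 87*(78/101) = 6786/101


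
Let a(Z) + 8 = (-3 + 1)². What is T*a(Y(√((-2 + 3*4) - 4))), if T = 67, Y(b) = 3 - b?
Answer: -268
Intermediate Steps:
a(Z) = -4 (a(Z) = -8 + (-3 + 1)² = -8 + (-2)² = -8 + 4 = -4)
T*a(Y(√((-2 + 3*4) - 4))) = 67*(-4) = -268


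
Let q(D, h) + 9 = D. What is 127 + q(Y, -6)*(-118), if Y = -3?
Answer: 1543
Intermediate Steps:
q(D, h) = -9 + D
127 + q(Y, -6)*(-118) = 127 + (-9 - 3)*(-118) = 127 - 12*(-118) = 127 + 1416 = 1543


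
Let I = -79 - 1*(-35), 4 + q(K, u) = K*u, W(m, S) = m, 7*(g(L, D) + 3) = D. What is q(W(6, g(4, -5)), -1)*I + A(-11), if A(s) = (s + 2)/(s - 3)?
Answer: 6169/14 ≈ 440.64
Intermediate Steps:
g(L, D) = -3 + D/7
A(s) = (2 + s)/(-3 + s)
q(K, u) = -4 + K*u
I = -44 (I = -79 + 35 = -44)
q(W(6, g(4, -5)), -1)*I + A(-11) = (-4 + 6*(-1))*(-44) + (2 - 11)/(-3 - 11) = (-4 - 6)*(-44) - 9/(-14) = -10*(-44) - 1/14*(-9) = 440 + 9/14 = 6169/14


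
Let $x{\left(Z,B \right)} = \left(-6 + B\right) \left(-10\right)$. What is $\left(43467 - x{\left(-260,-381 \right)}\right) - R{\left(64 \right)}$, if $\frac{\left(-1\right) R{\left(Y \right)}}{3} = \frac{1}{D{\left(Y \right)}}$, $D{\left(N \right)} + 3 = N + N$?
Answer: $\frac{4949628}{125} \approx 39597.0$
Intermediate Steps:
$D{\left(N \right)} = -3 + 2 N$ ($D{\left(N \right)} = -3 + \left(N + N\right) = -3 + 2 N$)
$x{\left(Z,B \right)} = 60 - 10 B$
$R{\left(Y \right)} = - \frac{3}{-3 + 2 Y}$
$\left(43467 - x{\left(-260,-381 \right)}\right) - R{\left(64 \right)} = \left(43467 - \left(60 - -3810\right)\right) - - \frac{3}{-3 + 2 \cdot 64} = \left(43467 - \left(60 + 3810\right)\right) - - \frac{3}{-3 + 128} = \left(43467 - 3870\right) - - \frac{3}{125} = \left(43467 - 3870\right) - \left(-3\right) \frac{1}{125} = 39597 - - \frac{3}{125} = 39597 + \frac{3}{125} = \frac{4949628}{125}$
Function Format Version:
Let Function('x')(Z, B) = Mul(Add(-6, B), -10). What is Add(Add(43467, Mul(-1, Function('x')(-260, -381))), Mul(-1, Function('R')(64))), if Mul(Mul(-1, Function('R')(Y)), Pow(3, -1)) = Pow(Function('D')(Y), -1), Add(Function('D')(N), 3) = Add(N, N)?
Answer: Rational(4949628, 125) ≈ 39597.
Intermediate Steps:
Function('D')(N) = Add(-3, Mul(2, N)) (Function('D')(N) = Add(-3, Add(N, N)) = Add(-3, Mul(2, N)))
Function('x')(Z, B) = Add(60, Mul(-10, B))
Function('R')(Y) = Mul(-3, Pow(Add(-3, Mul(2, Y)), -1))
Add(Add(43467, Mul(-1, Function('x')(-260, -381))), Mul(-1, Function('R')(64))) = Add(Add(43467, Mul(-1, Add(60, Mul(-10, -381)))), Mul(-1, Mul(-3, Pow(Add(-3, Mul(2, 64)), -1)))) = Add(Add(43467, Mul(-1, Add(60, 3810))), Mul(-1, Mul(-3, Pow(Add(-3, 128), -1)))) = Add(Add(43467, Mul(-1, 3870)), Mul(-1, Mul(-3, Pow(125, -1)))) = Add(Add(43467, -3870), Mul(-1, Mul(-3, Rational(1, 125)))) = Add(39597, Mul(-1, Rational(-3, 125))) = Add(39597, Rational(3, 125)) = Rational(4949628, 125)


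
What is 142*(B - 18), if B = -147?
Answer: -23430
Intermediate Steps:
142*(B - 18) = 142*(-147 - 18) = 142*(-165) = -23430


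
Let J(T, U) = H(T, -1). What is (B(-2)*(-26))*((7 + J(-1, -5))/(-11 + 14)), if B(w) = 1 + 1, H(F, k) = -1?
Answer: -104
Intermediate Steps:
B(w) = 2
J(T, U) = -1
(B(-2)*(-26))*((7 + J(-1, -5))/(-11 + 14)) = (2*(-26))*((7 - 1)/(-11 + 14)) = -312/3 = -52*2 = -104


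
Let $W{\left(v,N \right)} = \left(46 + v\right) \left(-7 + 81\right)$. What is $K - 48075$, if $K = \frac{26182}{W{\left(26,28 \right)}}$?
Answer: $- \frac{128058709}{2664} \approx -48070.0$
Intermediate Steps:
$W{\left(v,N \right)} = 3404 + 74 v$ ($W{\left(v,N \right)} = \left(46 + v\right) 74 = 3404 + 74 v$)
$K = \frac{13091}{2664}$ ($K = \frac{26182}{3404 + 74 \cdot 26} = \frac{26182}{3404 + 1924} = \frac{26182}{5328} = 26182 \cdot \frac{1}{5328} = \frac{13091}{2664} \approx 4.914$)
$K - 48075 = \frac{13091}{2664} - 48075 = - \frac{128058709}{2664}$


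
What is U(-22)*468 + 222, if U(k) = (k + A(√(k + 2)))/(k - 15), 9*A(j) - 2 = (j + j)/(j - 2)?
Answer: 54958/111 + 52*I*√5/111 ≈ 495.12 + 1.0475*I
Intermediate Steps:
A(j) = 2/9 + 2*j/(9*(-2 + j)) (A(j) = 2/9 + ((j + j)/(j - 2))/9 = 2/9 + ((2*j)/(-2 + j))/9 = 2/9 + (2*j/(-2 + j))/9 = 2/9 + 2*j/(9*(-2 + j)))
U(k) = (k + 4*(-1 + √(2 + k))/(9*(-2 + √(2 + k))))/(-15 + k) (U(k) = (k + 4*(-1 + √(k + 2))/(9*(-2 + √(k + 2))))/(k - 15) = (k + 4*(-1 + √(2 + k))/(9*(-2 + √(2 + k))))/(-15 + k))
U(-22)*468 + 222 = ((-4 + 4*√(2 - 22) + 9*(-22)*(-2 + √(2 - 22)))/(9*(-15 - 22)*(-2 + √(2 - 22))))*468 + 222 = ((⅑)*(-4 + 4*√(-20) + 9*(-22)*(-2 + √(-20)))/(-37*(-2 + √(-20))))*468 + 222 = ((⅑)*(-1/37)*(-4 + 4*(2*I*√5) + 9*(-22)*(-2 + 2*I*√5))/(-2 + 2*I*√5))*468 + 222 = ((⅑)*(-1/37)*(-4 + 8*I*√5 + (396 - 396*I*√5))/(-2 + 2*I*√5))*468 + 222 = ((⅑)*(-1/37)*(392 - 388*I*√5)/(-2 + 2*I*√5))*468 + 222 = -(392 - 388*I*√5)/(333*(-2 + 2*I*√5))*468 + 222 = -52*(392 - 388*I*√5)/(37*(-2 + 2*I*√5)) + 222 = 222 - 52*(392 - 388*I*√5)/(37*(-2 + 2*I*√5))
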